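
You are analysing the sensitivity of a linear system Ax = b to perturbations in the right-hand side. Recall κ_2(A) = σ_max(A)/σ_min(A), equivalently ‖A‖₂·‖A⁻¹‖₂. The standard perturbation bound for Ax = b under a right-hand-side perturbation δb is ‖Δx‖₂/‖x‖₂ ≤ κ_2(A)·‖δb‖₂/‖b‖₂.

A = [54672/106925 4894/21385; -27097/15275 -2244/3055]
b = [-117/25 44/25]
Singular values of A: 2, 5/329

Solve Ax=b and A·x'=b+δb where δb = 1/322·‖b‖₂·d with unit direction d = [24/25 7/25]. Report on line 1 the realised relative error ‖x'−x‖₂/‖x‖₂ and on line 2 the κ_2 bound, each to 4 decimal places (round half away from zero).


from the listed singular values, σ₁ = 2, σ_n = 5/329
κ_2(A) = 2 / (5/329) = 131.6000
perturbation bound = 131.6000·1/322 = 0.4087
solve Ax = b  →  x = [99.8462 -243.5308]
‖b‖ = 5.0000, ‖x‖ = 263.2043
δb = ε·‖b‖·d = [0.0149 0.0043]; solving A·Δx = δb gives ‖Δx‖ = 1.0217
realised ‖Δx‖/‖x‖ = 0.0039
realised/bound (from unrounded values) ≈ 0.0095

0.0039
0.4087


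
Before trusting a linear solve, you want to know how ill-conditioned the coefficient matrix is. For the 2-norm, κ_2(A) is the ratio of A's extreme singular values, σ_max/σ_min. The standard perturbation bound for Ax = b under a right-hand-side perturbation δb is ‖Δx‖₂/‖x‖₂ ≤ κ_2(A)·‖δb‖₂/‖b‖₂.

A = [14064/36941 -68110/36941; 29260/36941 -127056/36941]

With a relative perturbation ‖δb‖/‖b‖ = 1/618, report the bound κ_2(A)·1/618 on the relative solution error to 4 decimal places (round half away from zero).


0.1715

M = AᵀA = [3646864/4721929 -16178400/4721929; -16178400/4721929 71910724/4721929]. tr(M)=44948/2809, det(M)=64/2809
eigenvalues of AᵀA: λ = (tr ± √(tr²−4·det))/2 = 16, 4/2809
κ = σ_max/σ_min = 4/(2/53) = 106.0000
perturbation bound = 106.0000·1/618 = 0.1715


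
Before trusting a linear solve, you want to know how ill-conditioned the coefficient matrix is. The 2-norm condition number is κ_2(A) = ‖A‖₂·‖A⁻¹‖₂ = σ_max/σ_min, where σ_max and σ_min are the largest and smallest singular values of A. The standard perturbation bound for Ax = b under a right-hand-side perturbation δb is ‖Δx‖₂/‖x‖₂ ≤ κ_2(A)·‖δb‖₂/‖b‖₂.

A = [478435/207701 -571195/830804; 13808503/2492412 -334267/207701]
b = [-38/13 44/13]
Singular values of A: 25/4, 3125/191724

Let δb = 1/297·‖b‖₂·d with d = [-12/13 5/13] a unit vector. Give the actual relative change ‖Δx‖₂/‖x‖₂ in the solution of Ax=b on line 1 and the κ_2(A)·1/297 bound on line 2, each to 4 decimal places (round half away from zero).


0.0038
1.2911

σ_max = 25/4, σ_min = 3125/191724
κ = σ_max/σ_min = (25/4)/(3125/191724) = 383.4480
worst-case relative error ≤ 383.4480 × 1/297 = 1.2911
solve Ax = b  →  x = [69.0211 235.5009]
‖b‖₂ = 4.4721 and ‖x‖₂ = 245.4069
re-solving with b+δb shifts x by Δx of norm 0.9238
relative error = 0.0038
realised/bound (from unrounded values) ≈ 0.0029


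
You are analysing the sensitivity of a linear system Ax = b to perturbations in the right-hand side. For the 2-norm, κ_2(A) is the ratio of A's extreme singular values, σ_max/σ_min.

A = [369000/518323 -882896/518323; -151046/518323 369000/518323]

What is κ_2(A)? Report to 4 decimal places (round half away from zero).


383.3750

M = AᵀA = [940685764/1589696641 -2257542000/1589696641; -2257542000/1589696641 5418144064/1589696641]. tr(M)=37626212/9406489, det(M)=1024/9406489
solving λ² − 37626212/9406489·λ + 1024/9406489 = 0 gives λ = 4, 256/9406489
σ_max=√4=2, σ_min=√(256/9406489)=(16/3067) → κ = 383.3750


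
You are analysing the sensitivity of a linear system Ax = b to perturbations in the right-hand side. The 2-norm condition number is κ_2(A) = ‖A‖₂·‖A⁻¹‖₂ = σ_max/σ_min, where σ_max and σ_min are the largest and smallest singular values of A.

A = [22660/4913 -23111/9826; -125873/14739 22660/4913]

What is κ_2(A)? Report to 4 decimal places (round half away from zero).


102.0000

M = AᵀA = [70814161/751689 -12587630/250563; -12587630/250563 8955089/334084]. tr(M)=1259005/10404, det(M)=14641/10404
λ_max, λ_min = (1259005/10404 ± √1584484290169/108243216)/2 = 121, 121/10404
κ = σ_max/σ_min = 11/(11/102) = 102.0000


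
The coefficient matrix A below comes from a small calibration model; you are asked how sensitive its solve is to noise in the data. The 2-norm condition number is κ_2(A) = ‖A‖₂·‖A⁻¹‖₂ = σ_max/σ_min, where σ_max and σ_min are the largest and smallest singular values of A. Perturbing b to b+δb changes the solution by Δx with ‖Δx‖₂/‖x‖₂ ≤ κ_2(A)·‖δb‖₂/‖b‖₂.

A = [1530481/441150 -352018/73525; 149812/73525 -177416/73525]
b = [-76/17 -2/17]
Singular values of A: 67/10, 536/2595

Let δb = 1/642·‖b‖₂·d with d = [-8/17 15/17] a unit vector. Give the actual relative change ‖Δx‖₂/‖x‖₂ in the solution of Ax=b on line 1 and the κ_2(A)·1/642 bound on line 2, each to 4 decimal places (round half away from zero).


from the listed singular values, σ₁ = 67/10, σ_n = 536/2595
condition number: (67/10) ÷ (536/2595) = 32.4375
bound on ‖Δx‖/‖x‖: κ·ε = 32.4375·1/642 = 0.0505
solve Ax = b  →  x = [7.3881 6.2873]
‖b‖ = 4.4721, ‖x‖ = 9.7012
re-solving with b+δb shifts x by Δx of norm 0.0337
realised ‖Δx‖/‖x‖ = 0.0035
realised/bound (from unrounded values) ≈ 0.0688

0.0035
0.0505


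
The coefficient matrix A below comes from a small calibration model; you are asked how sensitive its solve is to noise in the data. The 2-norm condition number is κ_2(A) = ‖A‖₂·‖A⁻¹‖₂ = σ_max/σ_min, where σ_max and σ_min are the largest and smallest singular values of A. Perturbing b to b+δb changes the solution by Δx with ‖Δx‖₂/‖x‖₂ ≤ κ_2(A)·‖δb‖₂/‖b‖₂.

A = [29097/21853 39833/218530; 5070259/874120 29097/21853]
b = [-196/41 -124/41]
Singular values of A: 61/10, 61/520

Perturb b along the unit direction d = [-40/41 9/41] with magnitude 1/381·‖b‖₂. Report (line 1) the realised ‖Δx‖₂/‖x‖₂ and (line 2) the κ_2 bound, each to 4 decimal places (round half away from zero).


0.0037
0.1365

from the listed singular values, σ₁ = 61/10, σ_n = 61/520
κ = σ_max/σ_min = (61/10)/(61/520) = 52.0000
bound on ‖Δx‖/‖x‖: κ·ε = 52.0000·1/381 = 0.1365
solve Ax = b  →  x = [-8.1248 33.1228]
‖b‖ = 5.6569, ‖x‖ = 34.1047
re-solving with b+δb shifts x by Δx of norm 0.1266
realised ‖Δx‖/‖x‖ = 0.0037
tightness: 0.0037 against a bound of 0.1365 (unrounded ratio ≈ 0.0272)


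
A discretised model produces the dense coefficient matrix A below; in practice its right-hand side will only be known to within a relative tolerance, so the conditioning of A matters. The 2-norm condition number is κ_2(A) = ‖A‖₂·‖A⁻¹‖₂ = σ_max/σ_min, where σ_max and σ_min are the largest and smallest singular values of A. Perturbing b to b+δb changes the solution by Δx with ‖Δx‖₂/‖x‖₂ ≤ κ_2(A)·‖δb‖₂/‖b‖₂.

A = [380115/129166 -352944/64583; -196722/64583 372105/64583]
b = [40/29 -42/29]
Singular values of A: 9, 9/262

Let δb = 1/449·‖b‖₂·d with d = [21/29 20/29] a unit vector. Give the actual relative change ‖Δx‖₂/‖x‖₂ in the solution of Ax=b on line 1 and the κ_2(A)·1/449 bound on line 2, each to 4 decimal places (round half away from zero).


largest singular value 9, smallest 9/262
condition number: 9 ÷ (9/262) = 262.0000
κ_2(A)·‖δb‖/‖b‖ = 0.5835
solve Ax = b  →  x = [0.1046 -0.1961]
‖b‖ = 2.0000, ‖x‖ = 0.2222
δb = ε·‖b‖·d = [0.0032 0.0031]; solving A·Δx = δb gives ‖Δx‖ = 0.1297
realised ‖Δx‖/‖x‖ = 0.5835
so the bound is sharp here: realised error equals the bound

0.5835
0.5835


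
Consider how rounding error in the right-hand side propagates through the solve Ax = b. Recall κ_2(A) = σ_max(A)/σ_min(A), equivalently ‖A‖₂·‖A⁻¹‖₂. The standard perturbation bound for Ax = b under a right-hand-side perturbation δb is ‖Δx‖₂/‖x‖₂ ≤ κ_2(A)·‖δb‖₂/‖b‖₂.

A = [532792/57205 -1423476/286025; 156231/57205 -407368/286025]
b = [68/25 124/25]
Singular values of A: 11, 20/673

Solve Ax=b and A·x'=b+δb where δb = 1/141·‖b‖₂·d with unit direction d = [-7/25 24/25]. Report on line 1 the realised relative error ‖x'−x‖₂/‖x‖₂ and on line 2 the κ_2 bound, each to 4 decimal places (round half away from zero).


0.0100
2.6252

largest singular value 11, smallest 20/673
κ = σ_max/σ_min = 11/(20/673) = 370.1500
κ_2(A)·‖δb‖/‖b‖ = 2.6252
solve Ax = b  →  x = [63.6620 118.5936]
‖b‖ = 5.6569, ‖x‖ = 134.6005
Δx = A⁻¹·δb where δb = 1/141·5.6569·d; ‖Δx‖ = 1.3500
relative error = 0.0100
realised/bound (from unrounded values) ≈ 0.0038


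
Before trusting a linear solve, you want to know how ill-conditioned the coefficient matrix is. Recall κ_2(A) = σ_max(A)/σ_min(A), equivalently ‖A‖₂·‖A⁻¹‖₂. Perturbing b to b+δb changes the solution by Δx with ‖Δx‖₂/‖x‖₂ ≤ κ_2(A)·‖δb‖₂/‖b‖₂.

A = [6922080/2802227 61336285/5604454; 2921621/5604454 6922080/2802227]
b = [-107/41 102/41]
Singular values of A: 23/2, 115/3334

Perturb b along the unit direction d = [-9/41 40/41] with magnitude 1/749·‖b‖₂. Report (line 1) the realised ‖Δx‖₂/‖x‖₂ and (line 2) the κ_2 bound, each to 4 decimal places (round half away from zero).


0.0016
0.4451

from the listed singular values, σ₁ = 23/2, σ_n = 115/3334
condition number: (23/2) ÷ (115/3334) = 333.4000
worst-case relative error ≤ 333.4000 × 1/749 = 0.4451
solve Ax = b  →  x = [-84.8908 18.9222]
2-norm of b is 3.6056; of x, 86.9741
δb = ε·‖b‖·d = [-0.0011 0.0047]; solving A·Δx = δb gives ‖Δx‖ = 0.1396
dividing the unrounded norms, ‖Δx‖/‖x‖ = 0.0016
realised/bound (from unrounded values) ≈ 0.0036


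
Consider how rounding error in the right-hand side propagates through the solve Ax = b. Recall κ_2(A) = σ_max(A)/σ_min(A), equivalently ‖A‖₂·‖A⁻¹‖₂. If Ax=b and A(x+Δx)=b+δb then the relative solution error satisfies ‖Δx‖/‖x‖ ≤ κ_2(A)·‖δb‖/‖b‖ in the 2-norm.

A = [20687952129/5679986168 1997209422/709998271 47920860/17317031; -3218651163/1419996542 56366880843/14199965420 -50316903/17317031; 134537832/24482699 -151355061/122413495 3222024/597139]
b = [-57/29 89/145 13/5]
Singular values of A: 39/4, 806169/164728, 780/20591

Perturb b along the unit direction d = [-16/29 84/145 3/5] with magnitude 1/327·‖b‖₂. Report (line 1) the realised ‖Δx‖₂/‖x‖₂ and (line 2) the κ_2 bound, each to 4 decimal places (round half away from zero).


largest singular value 39/4, smallest 780/20591
κ_2(A) = (39/4) / (780/20591) = 257.3875
bound on ‖Δx‖/‖x‖: κ·ε = 257.3875·1/327 = 0.7871
solve Ax = b  →  x = [-53.2583 11.7737 57.4197]
‖b‖ = 3.3166, ‖x‖ = 79.1965
with δb = [-0.0056 0.0059 0.0061], A·Δx = δb → ‖Δx‖ = 0.2678
relative error = 0.0034
so the bound overstates the realised error by a factor of ≈ 232.8167 (computed from the unrounded values)

0.0034
0.7871


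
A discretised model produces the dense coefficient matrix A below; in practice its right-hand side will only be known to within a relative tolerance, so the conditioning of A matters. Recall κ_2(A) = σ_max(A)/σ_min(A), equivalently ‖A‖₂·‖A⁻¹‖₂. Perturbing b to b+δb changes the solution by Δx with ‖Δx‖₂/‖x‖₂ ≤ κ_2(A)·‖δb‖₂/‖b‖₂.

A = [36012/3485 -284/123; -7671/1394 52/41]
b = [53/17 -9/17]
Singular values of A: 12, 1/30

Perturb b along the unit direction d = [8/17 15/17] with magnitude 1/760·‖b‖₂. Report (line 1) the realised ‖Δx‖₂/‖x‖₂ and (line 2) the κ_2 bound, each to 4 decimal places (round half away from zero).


σ_max = 12, σ_min = 1/30
κ_2(A) = 12 / (1/30) = 360.0000
bound on ‖Δx‖/‖x‖: κ·ε = 360.0000·1/760 = 0.4737
solve Ax = b  →  x = [6.8293 29.2134]
‖b‖ = 3.1623, ‖x‖ = 30.0010
re-solving with b+δb shifts x by Δx of norm 0.1248
realised ‖Δx‖/‖x‖ = 0.0042
so the bound overstates the realised error by a factor of ≈ 113.8459 (computed from the unrounded values)

0.0042
0.4737


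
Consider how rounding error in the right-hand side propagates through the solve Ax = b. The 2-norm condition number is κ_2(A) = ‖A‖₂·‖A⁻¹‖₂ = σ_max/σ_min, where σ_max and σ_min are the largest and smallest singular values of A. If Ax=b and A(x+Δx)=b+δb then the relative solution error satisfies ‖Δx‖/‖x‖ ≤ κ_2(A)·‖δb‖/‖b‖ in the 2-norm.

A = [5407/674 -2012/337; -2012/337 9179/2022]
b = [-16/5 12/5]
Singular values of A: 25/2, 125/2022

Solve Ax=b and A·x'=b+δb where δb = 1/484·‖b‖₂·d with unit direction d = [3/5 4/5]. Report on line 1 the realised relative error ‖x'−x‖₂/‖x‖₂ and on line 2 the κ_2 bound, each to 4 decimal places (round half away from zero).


σ_max = 25/2, σ_min = 125/2022
κ_2(A) = (25/2) / (125/2022) = 202.2000
worst-case relative error ≤ 202.2000 × 1/484 = 0.4178
solve Ax = b  →  x = [-0.2560 0.1920]
2-norm of b is 4.0000; of x, 0.3200
with δb = [0.0050 0.0066], A·Δx = δb → ‖Δx‖ = 0.1337
relative error = 0.4178
so the bound is sharp here: realised error equals the bound

0.4178
0.4178


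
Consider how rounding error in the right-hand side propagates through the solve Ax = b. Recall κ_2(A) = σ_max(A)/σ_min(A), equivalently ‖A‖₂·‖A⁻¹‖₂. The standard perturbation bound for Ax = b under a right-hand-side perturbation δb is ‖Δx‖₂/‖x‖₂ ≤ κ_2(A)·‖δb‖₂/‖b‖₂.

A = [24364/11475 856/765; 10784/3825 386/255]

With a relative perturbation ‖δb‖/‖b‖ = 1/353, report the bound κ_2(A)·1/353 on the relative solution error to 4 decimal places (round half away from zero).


0.7649

M = AᵀA = [65610256/5267025 2332768/351135; 2332768/351135 82948/23409]. tr(M)=291604/18225, det(M)=64/18225
char-poly roots: 16 and 4/18225
σ_max=√16=4, σ_min=√(4/18225)=(2/135) → κ = 270.0000
worst-case relative error ≤ 270.0000 × 1/353 = 0.7649


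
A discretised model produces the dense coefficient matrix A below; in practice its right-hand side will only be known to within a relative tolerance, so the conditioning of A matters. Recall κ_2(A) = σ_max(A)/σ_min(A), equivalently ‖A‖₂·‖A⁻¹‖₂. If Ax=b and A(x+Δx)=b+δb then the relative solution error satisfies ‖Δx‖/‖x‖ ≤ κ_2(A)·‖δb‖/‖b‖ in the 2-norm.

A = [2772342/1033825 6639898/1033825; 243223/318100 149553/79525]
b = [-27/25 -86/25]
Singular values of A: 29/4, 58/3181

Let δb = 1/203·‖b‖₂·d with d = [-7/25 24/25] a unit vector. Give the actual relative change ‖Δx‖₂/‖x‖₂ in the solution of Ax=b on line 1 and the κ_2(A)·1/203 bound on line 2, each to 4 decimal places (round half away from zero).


0.0059
1.9587

σ_max = 29/4, σ_min = 58/3181
condition number: (29/4) ÷ (58/3181) = 397.6250
κ_2(A)·‖δb‖/‖b‖ = 1.9587
solve Ax = b  →  x = [151.7719 -63.5371]
‖b‖₂ = 3.6056 and ‖x‖₂ = 164.5347
δb = ε·‖b‖·d = [-0.0050 0.0171]; solving A·Δx = δb gives ‖Δx‖ = 0.9741
dividing the unrounded norms, ‖Δx‖/‖x‖ = 0.0059
so the bound overstates the realised error by a factor of ≈ 330.8445 (computed from the unrounded values)


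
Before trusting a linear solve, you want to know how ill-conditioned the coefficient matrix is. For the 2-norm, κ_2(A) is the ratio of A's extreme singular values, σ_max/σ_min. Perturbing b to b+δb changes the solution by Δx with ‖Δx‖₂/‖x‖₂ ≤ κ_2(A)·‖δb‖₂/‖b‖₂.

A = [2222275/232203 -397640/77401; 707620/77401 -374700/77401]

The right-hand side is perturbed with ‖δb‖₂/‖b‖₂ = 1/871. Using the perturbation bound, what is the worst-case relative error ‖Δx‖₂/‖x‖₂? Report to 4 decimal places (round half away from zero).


0.4056

M = AᵀA = [11230726225/64112049 -1996553000/21370683; -1996553000/21370683 354955600/7123561]. tr(M)=49914625/221841, det(M)=10000/24649
solving λ² − 49914625/221841·λ + 10000/24649 = 0 gives λ = 225, 400/221841
κ = σ_max/σ_min = 15/(20/471) = 353.2500
worst-case relative error ≤ 353.2500 × 1/871 = 0.4056


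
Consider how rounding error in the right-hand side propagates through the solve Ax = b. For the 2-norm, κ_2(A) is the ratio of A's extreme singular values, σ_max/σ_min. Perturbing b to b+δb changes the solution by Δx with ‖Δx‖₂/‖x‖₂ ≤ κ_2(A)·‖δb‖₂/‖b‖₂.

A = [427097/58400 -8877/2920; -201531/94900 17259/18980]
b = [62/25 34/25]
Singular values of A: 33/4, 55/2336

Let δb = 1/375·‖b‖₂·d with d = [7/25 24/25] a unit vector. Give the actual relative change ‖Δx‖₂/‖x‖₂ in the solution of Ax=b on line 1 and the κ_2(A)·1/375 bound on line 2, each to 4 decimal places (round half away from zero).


largest singular value 33/4, smallest 55/2336
condition number: (33/4) ÷ (55/2336) = 350.4000
κ_2(A)·‖δb‖/‖b‖ = 0.9344
solve Ax = b  →  x = [32.8951 78.3179]
2-norm of b is 2.8284; of x, 84.9458
Δx = A⁻¹·δb where δb = 1/375·2.8284·d; ‖Δx‖ = 0.3203
realised ‖Δx‖/‖x‖ = 0.0038
so the bound overstates the realised error by a factor of ≈ 247.7712 (computed from the unrounded values)

0.0038
0.9344


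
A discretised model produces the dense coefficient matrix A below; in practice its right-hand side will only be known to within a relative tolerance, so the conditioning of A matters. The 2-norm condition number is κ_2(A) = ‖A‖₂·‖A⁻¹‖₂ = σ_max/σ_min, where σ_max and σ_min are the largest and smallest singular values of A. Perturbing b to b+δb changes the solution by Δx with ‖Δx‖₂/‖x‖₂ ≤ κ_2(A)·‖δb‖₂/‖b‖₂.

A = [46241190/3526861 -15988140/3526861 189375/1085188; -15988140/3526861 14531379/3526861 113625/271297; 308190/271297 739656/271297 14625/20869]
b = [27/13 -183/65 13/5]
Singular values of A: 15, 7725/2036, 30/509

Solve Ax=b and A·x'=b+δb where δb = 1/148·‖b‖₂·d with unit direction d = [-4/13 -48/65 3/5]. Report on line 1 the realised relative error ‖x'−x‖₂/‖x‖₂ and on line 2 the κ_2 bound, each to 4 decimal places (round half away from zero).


0.0098
1.7196

largest singular value 15, smallest 30/509
κ_2(A) = 15 / (30/509) = 254.5000
worst-case relative error ≤ 254.5000 × 1/148 = 1.7196
solve Ax = b  →  x = [-4.0139 -10.1533 49.7164]
‖b‖₂ = 4.3589 and ‖x‖₂ = 50.9011
with δb = [-0.0091 -0.0217 0.0177], A·Δx = δb → ‖Δx‖ = 0.4997
dividing the unrounded norms, ‖Δx‖/‖x‖ = 0.0098
tightness: 0.0098 against a bound of 1.7196 (unrounded ratio ≈ 0.0057)


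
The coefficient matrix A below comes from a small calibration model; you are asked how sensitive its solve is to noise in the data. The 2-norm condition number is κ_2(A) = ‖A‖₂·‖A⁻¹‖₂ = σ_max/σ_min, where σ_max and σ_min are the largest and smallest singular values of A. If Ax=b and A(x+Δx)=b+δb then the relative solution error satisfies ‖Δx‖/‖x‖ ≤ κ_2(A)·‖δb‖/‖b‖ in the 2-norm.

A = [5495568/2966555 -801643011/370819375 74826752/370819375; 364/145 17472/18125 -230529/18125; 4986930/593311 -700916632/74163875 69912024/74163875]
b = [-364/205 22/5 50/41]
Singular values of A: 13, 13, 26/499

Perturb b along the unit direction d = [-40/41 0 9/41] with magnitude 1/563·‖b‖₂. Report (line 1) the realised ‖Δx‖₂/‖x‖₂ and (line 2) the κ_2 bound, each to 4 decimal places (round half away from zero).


0.0044
0.4432

largest singular value 13, smallest 26/499
κ = σ_max/σ_min = 13/(26/499) = 249.5000
perturbation bound = 249.5000·1/563 = 0.4432
solve Ax = b  →  x = [27.9019 25.3925 7.0856]
‖b‖ = 4.8990, ‖x‖ = 38.3862
re-solving with b+δb shifts x by Δx of norm 0.1670
relative error = 0.0044
tightness: 0.0044 against a bound of 0.4432 (unrounded ratio ≈ 0.0098)


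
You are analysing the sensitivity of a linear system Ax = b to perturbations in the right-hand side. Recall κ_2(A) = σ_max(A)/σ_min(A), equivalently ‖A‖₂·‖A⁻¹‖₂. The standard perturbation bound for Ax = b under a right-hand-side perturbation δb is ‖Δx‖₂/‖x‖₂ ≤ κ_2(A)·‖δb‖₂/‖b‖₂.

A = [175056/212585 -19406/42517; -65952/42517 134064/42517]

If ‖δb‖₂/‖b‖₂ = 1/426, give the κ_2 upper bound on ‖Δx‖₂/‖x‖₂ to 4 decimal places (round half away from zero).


0.0161

M = AᵀA = [4877568/1581425 -1665888/316285; -1665888/316285 642116/63257]. tr(M)=1231204/93025, det(M)=331776/93025
char-poly roots: 324/25 and 1024/3721
κ = σ_max/σ_min = (18/5)/(32/61) = 6.8625
perturbation bound = 6.8625·1/426 = 0.0161


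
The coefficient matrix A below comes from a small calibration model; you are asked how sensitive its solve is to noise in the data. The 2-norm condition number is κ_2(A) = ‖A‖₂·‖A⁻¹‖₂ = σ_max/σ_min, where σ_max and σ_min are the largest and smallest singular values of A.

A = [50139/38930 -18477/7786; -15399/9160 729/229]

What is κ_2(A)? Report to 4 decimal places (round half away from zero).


183.2000

AᵀA = [4350121929/969948736 -1019422665/121243592; -1019422665/121243592 955745325/60621796]; tr = 67965561/3356224, det = 164025/13424896
λ_max, λ_min = (67965561/3356224 ± √4618766977403121/11264239538176)/2 = 81/4, 2025/3356224
κ_2(A) = √(λ_max/λ_min) = √((81/4) / (2025/3356224)) = 183.2000


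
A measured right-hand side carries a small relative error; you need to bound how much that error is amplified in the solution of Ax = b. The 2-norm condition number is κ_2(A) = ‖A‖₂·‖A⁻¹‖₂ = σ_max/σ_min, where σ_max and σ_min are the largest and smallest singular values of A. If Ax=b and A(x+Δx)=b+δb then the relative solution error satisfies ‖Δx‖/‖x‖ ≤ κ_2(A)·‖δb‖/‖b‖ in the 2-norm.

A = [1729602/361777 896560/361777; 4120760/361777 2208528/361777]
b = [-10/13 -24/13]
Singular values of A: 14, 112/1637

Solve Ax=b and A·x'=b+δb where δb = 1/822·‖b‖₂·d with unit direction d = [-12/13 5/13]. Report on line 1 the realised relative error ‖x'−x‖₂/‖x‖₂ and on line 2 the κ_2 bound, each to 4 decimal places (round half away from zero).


0.2489
0.2489

largest singular value 14, smallest 112/1637
condition number: 14 ÷ (112/1637) = 204.6250
worst-case relative error ≤ 204.6250 × 1/822 = 0.2489
solve Ax = b  →  x = [-0.1261 -0.0672]
‖b‖ = 2.0000, ‖x‖ = 0.1429
re-solving with b+δb shifts x by Δx of norm 0.0356
dividing the unrounded norms, ‖Δx‖/‖x‖ = 0.2489
tightness: 0.2489 against a bound of 0.2489; the bound is attained (ratio 1)


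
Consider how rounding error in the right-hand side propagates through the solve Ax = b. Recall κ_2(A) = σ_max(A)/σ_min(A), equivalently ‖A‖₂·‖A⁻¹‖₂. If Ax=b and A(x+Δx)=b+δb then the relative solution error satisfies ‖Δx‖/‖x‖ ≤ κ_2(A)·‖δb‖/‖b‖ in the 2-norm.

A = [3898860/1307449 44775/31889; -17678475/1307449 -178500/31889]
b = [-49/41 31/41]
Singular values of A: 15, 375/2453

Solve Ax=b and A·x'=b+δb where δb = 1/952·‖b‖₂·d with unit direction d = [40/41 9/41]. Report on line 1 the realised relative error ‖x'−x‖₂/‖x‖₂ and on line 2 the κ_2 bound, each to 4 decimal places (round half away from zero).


0.0015
0.1031

σ_max = 15, σ_min = 375/2453
κ = σ_max/σ_min = 15/(375/2453) = 98.1200
perturbation bound = 98.1200·1/952 = 0.1031
solve Ax = b  →  x = [2.4544 -6.0638]
‖b‖ = 1.4142, ‖x‖ = 6.5417
re-solving with b+δb shifts x by Δx of norm 0.0097
realised ‖Δx‖/‖x‖ = 0.0015
tightness: 0.0015 against a bound of 0.1031 (unrounded ratio ≈ 0.0144)


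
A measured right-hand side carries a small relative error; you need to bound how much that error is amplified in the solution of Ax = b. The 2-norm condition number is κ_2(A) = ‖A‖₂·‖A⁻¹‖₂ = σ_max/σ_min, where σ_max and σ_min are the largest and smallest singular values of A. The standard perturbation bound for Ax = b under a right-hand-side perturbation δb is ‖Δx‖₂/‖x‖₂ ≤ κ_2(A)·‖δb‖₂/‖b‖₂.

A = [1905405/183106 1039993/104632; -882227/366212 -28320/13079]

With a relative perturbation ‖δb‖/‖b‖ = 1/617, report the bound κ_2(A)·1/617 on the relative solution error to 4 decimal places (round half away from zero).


M = AᵀA = [9102080509/79780624 1238278725/11397232; 1238278725/11397232 673952929/6512704]. tr(M)=82558877/379456, det(M)=12117361/6071296
char-poly roots: 3481/16 and 3481/379456
κ = σ_max/σ_min = (59/4)/(59/616) = 154.0000
bound on ‖Δx‖/‖x‖: κ·ε = 154.0000·1/617 = 0.2496

0.2496


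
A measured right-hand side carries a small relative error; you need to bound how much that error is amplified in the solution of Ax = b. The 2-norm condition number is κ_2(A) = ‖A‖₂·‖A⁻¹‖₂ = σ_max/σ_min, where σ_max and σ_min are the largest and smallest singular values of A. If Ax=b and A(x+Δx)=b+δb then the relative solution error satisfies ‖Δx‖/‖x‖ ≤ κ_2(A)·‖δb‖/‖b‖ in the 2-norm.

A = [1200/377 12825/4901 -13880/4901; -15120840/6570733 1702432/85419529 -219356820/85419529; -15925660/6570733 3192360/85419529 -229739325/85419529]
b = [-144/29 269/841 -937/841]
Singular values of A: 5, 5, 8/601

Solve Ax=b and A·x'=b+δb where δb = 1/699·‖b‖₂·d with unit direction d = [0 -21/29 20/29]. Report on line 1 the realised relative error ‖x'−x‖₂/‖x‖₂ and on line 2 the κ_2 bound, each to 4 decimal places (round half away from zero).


σ_max = 5, σ_min = 8/601
κ_2(A) = 5 / (8/601) = 375.6250
perturbation bound = 375.6250·1/699 = 0.5374
solve Ax = b  →  x = [28.3404 -64.5325 -26.0219]
2-norm of b is 5.0990; of x, 75.1317
re-solving with b+δb shifts x by Δx of norm 0.5480
realised ‖Δx‖/‖x‖ = 0.0073
so the bound overstates the realised error by a factor of ≈ 73.6726 (computed from the unrounded values)

0.0073
0.5374


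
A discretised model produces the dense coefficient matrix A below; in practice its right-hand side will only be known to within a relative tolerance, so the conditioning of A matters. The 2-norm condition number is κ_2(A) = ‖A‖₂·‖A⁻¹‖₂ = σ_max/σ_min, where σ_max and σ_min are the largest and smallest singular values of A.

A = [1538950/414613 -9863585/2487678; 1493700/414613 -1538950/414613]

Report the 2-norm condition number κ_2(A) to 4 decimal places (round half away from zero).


AᵀA = [5469092500/204404209 -17224697875/613212627; -17224697875/613212627 217064833225/7358551524]; tr = 492214225/8749764, det = 62500/243049
char-poly roots: 225/4 and 10000/2187441
σ_max=√(225/4)=(15/2), σ_min=√(10000/2187441)=(100/1479) → κ = 110.9250

110.9250


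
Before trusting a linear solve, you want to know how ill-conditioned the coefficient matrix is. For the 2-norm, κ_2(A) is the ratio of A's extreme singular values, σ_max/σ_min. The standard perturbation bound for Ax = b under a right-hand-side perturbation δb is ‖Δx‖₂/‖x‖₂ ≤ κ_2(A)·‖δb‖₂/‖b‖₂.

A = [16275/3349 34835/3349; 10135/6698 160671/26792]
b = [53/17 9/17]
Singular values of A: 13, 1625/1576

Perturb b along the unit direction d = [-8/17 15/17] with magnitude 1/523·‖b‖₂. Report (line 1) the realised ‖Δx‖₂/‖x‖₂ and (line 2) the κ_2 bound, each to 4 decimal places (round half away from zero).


σ_max = 13, σ_min = 1625/1576
κ_2(A) = 13 / (1625/1576) = 12.6080
κ_2(A)·‖δb‖/‖b‖ = 0.0241
solve Ax = b  →  x = [0.9840 -0.1600]
‖b‖ = 3.1623, ‖x‖ = 0.9969
with δb = [-0.0028 0.0053], A·Δx = δb → ‖Δx‖ = 0.0059
realised ‖Δx‖/‖x‖ = 0.0059
so the bound overstates the realised error by a factor of ≈ 4.0983 (computed from the unrounded values)

0.0059
0.0241


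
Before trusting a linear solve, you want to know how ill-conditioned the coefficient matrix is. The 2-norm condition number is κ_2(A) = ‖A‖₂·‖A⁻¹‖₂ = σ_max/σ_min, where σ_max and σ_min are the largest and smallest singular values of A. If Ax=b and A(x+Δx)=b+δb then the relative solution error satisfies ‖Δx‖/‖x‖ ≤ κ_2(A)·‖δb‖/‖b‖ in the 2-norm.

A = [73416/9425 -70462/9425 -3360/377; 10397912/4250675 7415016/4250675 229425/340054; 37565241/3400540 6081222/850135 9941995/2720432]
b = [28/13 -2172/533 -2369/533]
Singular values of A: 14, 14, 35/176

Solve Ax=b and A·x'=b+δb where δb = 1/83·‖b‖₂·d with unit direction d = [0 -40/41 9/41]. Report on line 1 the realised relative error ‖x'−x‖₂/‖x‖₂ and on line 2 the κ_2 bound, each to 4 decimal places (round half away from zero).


0.0257
0.8482

from the listed singular values, σ₁ = 14, σ_n = 35/176
condition number: 14 ÷ (35/176) = 70.4000
perturbation bound = 70.4000·1/83 = 0.8482
solve Ax = b  →  x = [2.6967 -10.2664 10.7271]
‖b‖ = 6.4031, ‖x‖ = 15.0911
re-solving with b+δb shifts x by Δx of norm 0.3879
realised ‖Δx‖/‖x‖ = 0.0257
so the bound overstates the realised error by a factor of ≈ 32.9957 (computed from the unrounded values)


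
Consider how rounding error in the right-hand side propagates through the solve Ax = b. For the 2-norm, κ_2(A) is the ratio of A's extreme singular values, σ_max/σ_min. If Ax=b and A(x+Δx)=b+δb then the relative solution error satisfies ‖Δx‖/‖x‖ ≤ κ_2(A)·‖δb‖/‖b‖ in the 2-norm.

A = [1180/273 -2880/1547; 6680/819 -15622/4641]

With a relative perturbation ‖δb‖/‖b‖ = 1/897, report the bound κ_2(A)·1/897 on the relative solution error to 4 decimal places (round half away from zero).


0.1756

M = AᵀA = [57154000/670761 -7937680/223587; -7937680/223587 1102756/74529]. tr(M)=396916/3969, det(M)=1600/3969
solving λ² − 396916/3969·λ + 1600/3969 = 0 gives λ = 100, 16/3969
so κ_2 = √(100 / (16/3969)) = 157.5000
bound on ‖Δx‖/‖x‖: κ·ε = 157.5000·1/897 = 0.1756


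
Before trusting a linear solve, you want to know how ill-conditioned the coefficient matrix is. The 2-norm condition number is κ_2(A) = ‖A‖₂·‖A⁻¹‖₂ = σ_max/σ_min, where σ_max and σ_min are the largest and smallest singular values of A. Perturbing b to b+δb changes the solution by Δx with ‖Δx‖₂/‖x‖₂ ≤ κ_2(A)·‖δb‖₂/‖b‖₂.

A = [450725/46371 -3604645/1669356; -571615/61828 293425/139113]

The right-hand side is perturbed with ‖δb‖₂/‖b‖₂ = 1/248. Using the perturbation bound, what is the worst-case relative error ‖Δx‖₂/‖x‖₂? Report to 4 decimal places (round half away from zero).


1.4153

M = AᵀA = [7361643025/40908816 -931700000/23011209; -931700000/23011209 30192165025/3313614096]. tr(M)=186343025/985608, det(M)=9150625/31539456
λ_max, λ_min = (186343025/985608 ± √542540556250000/15178486401)/2 = 3025/16, 3025/1971216
κ_2(A) = √(λ_max/λ_min) = √((3025/16) / (3025/1971216)) = 351.0000
perturbation bound = 351.0000·1/248 = 1.4153


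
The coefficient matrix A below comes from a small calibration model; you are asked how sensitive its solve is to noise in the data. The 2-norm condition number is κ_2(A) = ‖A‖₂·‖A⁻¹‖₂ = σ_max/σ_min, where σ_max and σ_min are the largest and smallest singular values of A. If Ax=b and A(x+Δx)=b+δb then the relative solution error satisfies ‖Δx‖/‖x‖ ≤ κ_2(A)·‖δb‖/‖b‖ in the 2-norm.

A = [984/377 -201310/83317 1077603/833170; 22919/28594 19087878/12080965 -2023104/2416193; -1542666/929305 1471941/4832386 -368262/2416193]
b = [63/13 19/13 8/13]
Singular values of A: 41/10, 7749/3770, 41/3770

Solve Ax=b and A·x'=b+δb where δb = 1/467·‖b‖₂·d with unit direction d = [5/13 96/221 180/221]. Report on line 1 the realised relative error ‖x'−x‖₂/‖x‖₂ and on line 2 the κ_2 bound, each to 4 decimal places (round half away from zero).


largest singular value 41/10, smallest 41/3770
condition number: (41/10) ÷ (41/3770) = 377.0000
worst-case relative error ≤ 377.0000 × 1/467 = 0.8073
solve Ax = b  →  x = [1.0251 129.4862 243.5749]
2-norm of b is 5.0990; of x, 275.8558
Δx = A⁻¹·δb where δb = 1/467·5.0990·d; ‖Δx‖ = 1.0040
relative error = 0.0036
realised/bound (from unrounded values) ≈ 0.0045

0.0036
0.8073


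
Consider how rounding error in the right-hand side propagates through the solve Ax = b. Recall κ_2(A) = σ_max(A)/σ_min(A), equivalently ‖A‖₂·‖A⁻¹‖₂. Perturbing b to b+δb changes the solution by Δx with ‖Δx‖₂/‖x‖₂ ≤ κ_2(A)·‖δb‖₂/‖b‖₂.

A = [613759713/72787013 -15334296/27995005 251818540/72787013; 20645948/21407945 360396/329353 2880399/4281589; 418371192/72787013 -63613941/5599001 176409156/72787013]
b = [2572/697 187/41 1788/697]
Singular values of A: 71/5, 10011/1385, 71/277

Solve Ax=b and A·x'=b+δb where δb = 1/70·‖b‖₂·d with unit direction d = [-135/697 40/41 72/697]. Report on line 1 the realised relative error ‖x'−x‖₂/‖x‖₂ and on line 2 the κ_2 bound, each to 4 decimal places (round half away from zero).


0.0229
0.7914

largest singular value 71/5, smallest 71/277
κ = σ_max/σ_min = (71/5)/(71/277) = 55.4000
worst-case relative error ≤ 55.4000 × 1/70 = 0.7914
solve Ax = b  →  x = [-5.5454 0.0823 14.5955]
‖b‖₂ = 6.4031 and ‖x‖₂ = 15.6137
δb = ε·‖b‖·d = [-0.0177 0.0892 0.0094]; solving A·Δx = δb gives ‖Δx‖ = 0.3569
dividing the unrounded norms, ‖Δx‖/‖x‖ = 0.0229
tightness: 0.0229 against a bound of 0.7914 (unrounded ratio ≈ 0.0289)


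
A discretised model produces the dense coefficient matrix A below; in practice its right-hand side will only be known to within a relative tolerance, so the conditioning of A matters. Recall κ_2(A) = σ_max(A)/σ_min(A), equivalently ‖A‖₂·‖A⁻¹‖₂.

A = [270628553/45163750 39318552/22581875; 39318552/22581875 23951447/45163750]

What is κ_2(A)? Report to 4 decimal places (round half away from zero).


289.0480

form AᵀA = [127077772519009/3263622902500 9265967238528/815905725625; 9265967238528/815905725625 10811945502241/3263622902500] with trace 110311774417/2610898322 and determinant 446265625/20887186576
char-poly roots: 169/4 and 2640625/5221796644
κ_2(A) = √(λ_max/λ_min) = √((169/4) / (2640625/5221796644)) = 289.0480


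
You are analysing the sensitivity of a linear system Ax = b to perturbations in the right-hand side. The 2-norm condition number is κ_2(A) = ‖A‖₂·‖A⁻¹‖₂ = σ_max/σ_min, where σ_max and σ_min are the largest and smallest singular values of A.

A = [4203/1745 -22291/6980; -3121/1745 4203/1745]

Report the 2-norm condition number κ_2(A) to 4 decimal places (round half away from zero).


form AᵀA = [1096234/121801 -5846373/487204; -5846373/487204 31181281/1948816] with trace 48721025/1948816 and determinant 15625/1948816
solving λ² − 48721025/1948816·λ + 15625/1948816 = 0 gives λ = 25, 625/1948816
so κ_2 = √(25 / (625/1948816)) = 279.2000

279.2000


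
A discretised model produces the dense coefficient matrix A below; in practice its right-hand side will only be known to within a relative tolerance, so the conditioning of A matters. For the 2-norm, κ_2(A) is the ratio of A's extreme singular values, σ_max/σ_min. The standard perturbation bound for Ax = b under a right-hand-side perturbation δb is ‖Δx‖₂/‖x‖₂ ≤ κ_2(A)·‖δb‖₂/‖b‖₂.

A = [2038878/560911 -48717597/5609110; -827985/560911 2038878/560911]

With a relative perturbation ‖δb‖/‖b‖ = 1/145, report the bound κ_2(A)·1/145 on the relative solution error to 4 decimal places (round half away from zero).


AᵀA = [28654335261/1861663609 -343819055457/9308318045; -343819055457/9308318045 16503589392561/186166360900]; tr = 114609603069/1101576100, det = 6765201/44063044
char-poly roots: 2601/25 and 65025/44063044
σ_max=√(2601/25)=(51/5), σ_min=√(65025/44063044)=(255/6638) → κ = 265.5200
κ_2(A)·‖δb‖/‖b‖ = 1.8312

1.8312


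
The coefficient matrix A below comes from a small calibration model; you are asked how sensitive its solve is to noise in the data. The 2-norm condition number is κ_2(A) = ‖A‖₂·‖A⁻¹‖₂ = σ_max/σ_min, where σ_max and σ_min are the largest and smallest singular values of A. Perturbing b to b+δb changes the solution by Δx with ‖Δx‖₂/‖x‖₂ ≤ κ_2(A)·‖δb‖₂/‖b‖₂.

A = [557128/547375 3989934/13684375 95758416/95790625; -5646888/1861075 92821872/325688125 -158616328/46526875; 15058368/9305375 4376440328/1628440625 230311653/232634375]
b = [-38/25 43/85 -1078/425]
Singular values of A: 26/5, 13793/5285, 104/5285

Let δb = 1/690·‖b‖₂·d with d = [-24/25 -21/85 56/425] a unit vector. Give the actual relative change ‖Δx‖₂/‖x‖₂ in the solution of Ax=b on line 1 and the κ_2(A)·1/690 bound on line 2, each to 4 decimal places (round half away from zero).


0.0043
0.3830

largest singular value 26/5, smallest 104/5285
condition number: (26/5) ÷ (104/5285) = 264.2500
perturbation bound = 264.2500·1/690 = 0.3830
solve Ax = b  →  x = [-37.0640 8.9993 33.5918]
‖b‖ = 3.0000, ‖x‖ = 50.8245
re-solving with b+δb shifts x by Δx of norm 0.2209
dividing the unrounded norms, ‖Δx‖/‖x‖ = 0.0043
so the bound overstates the realised error by a factor of ≈ 88.0959 (computed from the unrounded values)


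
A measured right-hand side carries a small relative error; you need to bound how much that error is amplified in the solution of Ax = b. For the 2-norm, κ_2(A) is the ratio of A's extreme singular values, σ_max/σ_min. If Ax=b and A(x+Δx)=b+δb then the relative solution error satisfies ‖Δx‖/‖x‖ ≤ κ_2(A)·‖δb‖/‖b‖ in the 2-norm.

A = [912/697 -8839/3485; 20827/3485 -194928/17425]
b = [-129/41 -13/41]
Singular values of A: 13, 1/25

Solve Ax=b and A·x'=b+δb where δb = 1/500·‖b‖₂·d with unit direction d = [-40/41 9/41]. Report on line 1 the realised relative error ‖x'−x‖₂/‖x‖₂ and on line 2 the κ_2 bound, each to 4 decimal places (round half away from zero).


from the listed singular values, σ₁ = 13, σ_n = 1/25
κ_2(A) = 13 / (1/25) = 325.0000
perturbation bound = 325.0000·1/500 = 0.6500
solve Ax = b  →  x = [66.1403 35.3620]
‖b‖ = 3.1623, ‖x‖ = 75.0000
Δx = A⁻¹·δb where δb = 1/500·3.1623·d; ‖Δx‖ = 0.1581
dividing the unrounded norms, ‖Δx‖/‖x‖ = 0.0021
realised/bound (from unrounded values) ≈ 0.0032

0.0021
0.6500


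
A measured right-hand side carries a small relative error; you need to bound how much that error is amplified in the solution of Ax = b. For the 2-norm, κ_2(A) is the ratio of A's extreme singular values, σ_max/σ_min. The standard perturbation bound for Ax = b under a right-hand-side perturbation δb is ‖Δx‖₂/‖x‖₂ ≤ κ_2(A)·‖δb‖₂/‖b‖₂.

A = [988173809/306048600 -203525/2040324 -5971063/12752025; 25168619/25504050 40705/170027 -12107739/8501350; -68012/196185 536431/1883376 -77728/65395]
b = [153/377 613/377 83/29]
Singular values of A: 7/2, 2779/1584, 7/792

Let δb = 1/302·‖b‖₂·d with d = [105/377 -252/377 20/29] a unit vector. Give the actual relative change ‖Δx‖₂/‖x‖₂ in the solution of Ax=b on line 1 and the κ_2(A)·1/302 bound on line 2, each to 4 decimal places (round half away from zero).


0.0110
1.3113

largest singular value 7/2, smallest 7/792
κ_2(A) = (7/2) / (7/792) = 396.0000
κ_2(A)·‖δb‖/‖b‖ = 1.3113
solve Ax = b  →  x = [6.7613 110.7586 22.1613]
‖b‖₂ = 3.3166 and ‖x‖₂ = 113.1561
re-solving with b+δb shifts x by Δx of norm 1.2426
realised ‖Δx‖/‖x‖ = 0.0110
realised/bound (from unrounded values) ≈ 0.0084


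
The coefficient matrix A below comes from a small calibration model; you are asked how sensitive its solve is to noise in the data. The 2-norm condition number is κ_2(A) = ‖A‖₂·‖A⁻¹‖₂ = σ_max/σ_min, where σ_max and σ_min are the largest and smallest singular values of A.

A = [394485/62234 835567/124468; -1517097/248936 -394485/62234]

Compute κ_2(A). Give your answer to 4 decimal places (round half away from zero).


AᵀA = [5697357849/73685056 1495492635/18421264; 1495492635/18421264 1570328029/18421264]; tr = 14243365/87616, det = 751689/1401856
solving λ² − 14243365/87616·λ + 751689/1401856 = 0 gives λ = 2601/16, 289/87616
σ_max=√(2601/16)=(51/4), σ_min=√(289/87616)=(17/296) → κ = 222.0000

222.0000
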